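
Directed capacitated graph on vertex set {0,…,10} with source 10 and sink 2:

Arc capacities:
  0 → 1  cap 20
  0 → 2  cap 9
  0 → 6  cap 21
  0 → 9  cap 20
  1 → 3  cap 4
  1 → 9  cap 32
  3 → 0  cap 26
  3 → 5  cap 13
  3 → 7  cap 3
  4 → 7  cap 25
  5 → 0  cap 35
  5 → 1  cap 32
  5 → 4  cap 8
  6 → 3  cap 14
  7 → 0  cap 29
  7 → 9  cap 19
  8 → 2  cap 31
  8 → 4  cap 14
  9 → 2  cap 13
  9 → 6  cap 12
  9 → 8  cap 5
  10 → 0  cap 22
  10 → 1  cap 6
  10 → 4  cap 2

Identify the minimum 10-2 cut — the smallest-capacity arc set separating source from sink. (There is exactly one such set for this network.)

Min-cut arcs: {(0,2), (9,2), (9,8)} (total capacity 27)

augment #1: 10→0→2 push 9
augment #2: 10→0→9→2 push 13
augment #3: 10→1→9→8→2 push 5
max flow = 27; residual-reachable set from 10 gives S-side
cut edges (S→T): {(0,2), (9,2), (9,8)} total cap 27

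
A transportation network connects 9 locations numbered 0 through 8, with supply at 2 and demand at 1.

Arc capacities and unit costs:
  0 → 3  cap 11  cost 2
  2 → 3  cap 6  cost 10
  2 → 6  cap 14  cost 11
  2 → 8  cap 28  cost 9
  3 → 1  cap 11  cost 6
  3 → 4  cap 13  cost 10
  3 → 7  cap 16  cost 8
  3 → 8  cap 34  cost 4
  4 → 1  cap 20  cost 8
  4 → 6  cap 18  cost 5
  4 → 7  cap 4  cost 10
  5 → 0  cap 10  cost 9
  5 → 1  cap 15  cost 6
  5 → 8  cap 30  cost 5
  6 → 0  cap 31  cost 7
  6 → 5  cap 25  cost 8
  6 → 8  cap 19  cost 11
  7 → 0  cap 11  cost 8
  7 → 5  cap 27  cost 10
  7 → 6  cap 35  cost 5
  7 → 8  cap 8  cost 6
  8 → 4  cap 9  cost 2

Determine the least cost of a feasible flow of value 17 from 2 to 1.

Minimum cost for 17 units: 317

shortest-cost path #1: 2→3→1 push 6 @ unit cost 16 (adds 96)
shortest-cost path #2: 2→8→4→1 push 9 @ unit cost 19 (adds 171)
shortest-cost path #3: 2→6→5→1 push 2 @ unit cost 25 (adds 50)
total cost = 317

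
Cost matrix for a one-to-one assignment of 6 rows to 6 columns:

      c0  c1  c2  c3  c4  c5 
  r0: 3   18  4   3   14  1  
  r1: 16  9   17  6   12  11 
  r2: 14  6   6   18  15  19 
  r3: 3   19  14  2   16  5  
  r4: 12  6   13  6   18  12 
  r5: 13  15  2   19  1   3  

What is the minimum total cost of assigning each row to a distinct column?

optimal assignment: row0→col5 (cost 1), row1→col3 (cost 6), row2→col2 (cost 6), row3→col0 (cost 3), row4→col1 (cost 6), row5→col4 (cost 1)
total = 1 + 6 + 6 + 3 + 6 + 1 = 23

Minimum assignment cost: 23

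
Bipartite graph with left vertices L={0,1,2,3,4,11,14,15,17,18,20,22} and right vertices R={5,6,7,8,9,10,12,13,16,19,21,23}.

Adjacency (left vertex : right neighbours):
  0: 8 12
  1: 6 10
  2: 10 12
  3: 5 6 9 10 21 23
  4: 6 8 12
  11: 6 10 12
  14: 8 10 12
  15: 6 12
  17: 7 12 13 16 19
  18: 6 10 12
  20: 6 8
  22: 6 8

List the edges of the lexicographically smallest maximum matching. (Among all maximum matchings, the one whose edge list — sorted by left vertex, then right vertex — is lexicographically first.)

|M| = 6 (so the lex-smallest maximum matching has 6 edges)
process left vertices in ascending order; for each, take the smallest-labelled available neighbour that still permits 6 edges overall, or leave it unmatched if none does
lex-smallest matching: {0-8, 1-6, 2-10, 3-5, 4-12, 17-7}

Lex-smallest maximum matching: {(0,8), (1,6), (2,10), (3,5), (4,12), (17,7)}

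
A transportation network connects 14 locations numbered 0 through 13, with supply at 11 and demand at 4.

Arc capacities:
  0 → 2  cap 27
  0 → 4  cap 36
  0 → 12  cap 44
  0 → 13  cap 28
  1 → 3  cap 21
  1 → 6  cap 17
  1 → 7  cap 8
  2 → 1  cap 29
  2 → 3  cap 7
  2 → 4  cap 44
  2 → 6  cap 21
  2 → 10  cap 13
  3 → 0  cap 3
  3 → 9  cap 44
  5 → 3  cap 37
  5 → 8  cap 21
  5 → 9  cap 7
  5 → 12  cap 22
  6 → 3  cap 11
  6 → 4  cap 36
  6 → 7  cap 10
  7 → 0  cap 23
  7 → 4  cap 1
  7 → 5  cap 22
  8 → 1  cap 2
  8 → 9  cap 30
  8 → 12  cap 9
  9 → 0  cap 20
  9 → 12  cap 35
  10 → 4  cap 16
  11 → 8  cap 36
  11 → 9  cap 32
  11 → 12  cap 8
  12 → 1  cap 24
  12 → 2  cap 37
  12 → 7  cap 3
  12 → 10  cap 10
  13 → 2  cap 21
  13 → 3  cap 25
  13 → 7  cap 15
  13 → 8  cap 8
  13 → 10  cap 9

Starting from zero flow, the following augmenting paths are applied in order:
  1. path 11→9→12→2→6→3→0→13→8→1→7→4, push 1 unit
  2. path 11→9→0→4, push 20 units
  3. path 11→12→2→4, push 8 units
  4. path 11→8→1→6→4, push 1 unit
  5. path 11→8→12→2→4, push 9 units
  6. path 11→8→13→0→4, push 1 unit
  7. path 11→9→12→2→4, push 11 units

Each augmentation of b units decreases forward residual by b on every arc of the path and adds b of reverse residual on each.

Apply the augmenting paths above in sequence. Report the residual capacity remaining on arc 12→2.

Residual capacity of (12,2): 8

after path 1 (11→9→12→2→6→3→0→13→8→1→7→4, push 1): res(12,2)=36
after path 2 (11→9→0→4, push 20): res(12,2)=36
after path 3 (11→12→2→4, push 8): res(12,2)=28
after path 4 (11→8→1→6→4, push 1): res(12,2)=28
after path 5 (11→8→12→2→4, push 9): res(12,2)=19
after path 6 (11→8→13→0→4, push 1): res(12,2)=19
after path 7 (11→9→12→2→4, push 11): res(12,2)=8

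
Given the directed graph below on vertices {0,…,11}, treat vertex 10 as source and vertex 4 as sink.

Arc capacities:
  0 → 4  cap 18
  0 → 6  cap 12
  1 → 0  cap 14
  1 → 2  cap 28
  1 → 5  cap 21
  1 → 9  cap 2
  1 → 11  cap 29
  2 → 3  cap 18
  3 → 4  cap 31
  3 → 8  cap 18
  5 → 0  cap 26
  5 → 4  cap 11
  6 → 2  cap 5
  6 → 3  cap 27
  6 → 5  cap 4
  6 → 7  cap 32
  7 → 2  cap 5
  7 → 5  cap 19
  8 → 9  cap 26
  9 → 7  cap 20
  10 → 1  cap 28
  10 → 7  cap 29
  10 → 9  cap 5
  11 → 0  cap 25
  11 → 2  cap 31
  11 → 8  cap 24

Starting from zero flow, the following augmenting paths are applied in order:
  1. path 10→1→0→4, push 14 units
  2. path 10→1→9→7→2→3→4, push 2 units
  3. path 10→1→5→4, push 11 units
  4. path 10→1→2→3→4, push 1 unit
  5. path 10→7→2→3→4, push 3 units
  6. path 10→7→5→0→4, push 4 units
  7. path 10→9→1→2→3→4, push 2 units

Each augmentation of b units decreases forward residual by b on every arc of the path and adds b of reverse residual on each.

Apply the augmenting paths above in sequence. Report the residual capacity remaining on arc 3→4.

after path 1 (10→1→0→4, push 14): res(3,4)=31
after path 2 (10→1→9→7→2→3→4, push 2): res(3,4)=29
after path 3 (10→1→5→4, push 11): res(3,4)=29
after path 4 (10→1→2→3→4, push 1): res(3,4)=28
after path 5 (10→7→2→3→4, push 3): res(3,4)=25
after path 6 (10→7→5→0→4, push 4): res(3,4)=25
after path 7 (10→9→1→2→3→4, push 2): res(3,4)=23

Residual capacity of (3,4): 23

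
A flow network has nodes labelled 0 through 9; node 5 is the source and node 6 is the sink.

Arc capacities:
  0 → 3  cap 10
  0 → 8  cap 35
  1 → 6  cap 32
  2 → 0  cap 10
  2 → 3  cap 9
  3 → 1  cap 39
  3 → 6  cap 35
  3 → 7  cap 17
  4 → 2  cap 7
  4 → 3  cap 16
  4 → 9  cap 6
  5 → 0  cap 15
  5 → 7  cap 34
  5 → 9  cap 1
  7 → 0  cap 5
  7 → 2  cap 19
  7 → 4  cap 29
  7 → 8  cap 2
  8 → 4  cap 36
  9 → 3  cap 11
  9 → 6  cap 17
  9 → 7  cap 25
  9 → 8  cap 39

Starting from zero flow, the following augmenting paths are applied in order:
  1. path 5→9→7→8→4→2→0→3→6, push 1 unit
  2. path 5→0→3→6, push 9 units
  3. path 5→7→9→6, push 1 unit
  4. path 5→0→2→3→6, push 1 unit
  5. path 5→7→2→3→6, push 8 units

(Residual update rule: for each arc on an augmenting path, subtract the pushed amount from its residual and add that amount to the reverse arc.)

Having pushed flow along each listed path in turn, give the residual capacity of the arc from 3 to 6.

Residual capacity of (3,6): 16

after path 1 (5→9→7→8→4→2→0→3→6, push 1): res(3,6)=34
after path 2 (5→0→3→6, push 9): res(3,6)=25
after path 3 (5→7→9→6, push 1): res(3,6)=25
after path 4 (5→0→2→3→6, push 1): res(3,6)=24
after path 5 (5→7→2→3→6, push 8): res(3,6)=16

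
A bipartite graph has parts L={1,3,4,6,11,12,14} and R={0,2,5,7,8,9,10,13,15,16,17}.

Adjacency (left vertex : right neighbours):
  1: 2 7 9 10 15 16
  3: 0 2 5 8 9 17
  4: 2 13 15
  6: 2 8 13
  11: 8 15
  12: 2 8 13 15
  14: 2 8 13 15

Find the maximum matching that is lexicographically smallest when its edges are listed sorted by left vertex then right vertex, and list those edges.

Lex-smallest maximum matching: {(1,7), (3,0), (4,2), (6,8), (11,15), (12,13)}

|M| = 6 (so the lex-smallest maximum matching has 6 edges)
process left vertices in ascending order; for each, take the smallest-labelled available neighbour that still permits 6 edges overall, or leave it unmatched if none does
lex-smallest matching: {1-7, 3-0, 4-2, 6-8, 11-15, 12-13}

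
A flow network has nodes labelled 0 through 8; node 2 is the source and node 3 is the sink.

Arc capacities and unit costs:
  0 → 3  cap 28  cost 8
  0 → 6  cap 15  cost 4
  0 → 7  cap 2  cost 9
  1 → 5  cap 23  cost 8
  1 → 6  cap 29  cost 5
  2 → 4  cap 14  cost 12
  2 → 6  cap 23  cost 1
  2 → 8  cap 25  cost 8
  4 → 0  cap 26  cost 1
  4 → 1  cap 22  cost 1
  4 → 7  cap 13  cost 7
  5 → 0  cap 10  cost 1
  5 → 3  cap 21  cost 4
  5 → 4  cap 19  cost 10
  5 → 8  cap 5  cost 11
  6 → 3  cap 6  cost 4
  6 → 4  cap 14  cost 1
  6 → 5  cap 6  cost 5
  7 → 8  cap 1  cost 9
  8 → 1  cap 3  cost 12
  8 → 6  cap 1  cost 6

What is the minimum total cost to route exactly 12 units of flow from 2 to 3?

Minimum cost for 12 units: 90

shortest-cost path #1: 2→6→3 push 6 @ unit cost 5 (adds 30)
shortest-cost path #2: 2→6→5→3 push 6 @ unit cost 10 (adds 60)
total cost = 90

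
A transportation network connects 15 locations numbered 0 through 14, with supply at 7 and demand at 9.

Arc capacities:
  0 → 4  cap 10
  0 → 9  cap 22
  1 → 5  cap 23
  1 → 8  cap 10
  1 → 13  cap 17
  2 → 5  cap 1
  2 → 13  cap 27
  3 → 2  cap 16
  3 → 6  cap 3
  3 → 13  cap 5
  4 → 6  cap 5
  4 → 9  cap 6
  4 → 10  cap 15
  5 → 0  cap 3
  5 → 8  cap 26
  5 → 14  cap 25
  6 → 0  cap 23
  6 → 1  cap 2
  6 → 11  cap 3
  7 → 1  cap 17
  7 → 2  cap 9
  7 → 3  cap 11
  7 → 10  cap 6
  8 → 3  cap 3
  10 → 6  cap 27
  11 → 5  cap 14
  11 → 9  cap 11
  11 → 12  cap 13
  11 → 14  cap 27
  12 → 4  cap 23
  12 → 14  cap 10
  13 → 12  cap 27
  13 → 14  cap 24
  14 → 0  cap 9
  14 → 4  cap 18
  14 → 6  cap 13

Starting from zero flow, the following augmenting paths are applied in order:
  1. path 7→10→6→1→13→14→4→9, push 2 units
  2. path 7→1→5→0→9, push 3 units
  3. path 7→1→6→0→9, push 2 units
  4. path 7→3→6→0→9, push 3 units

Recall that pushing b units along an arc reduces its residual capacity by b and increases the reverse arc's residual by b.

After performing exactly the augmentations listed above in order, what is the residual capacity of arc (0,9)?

Residual capacity of (0,9): 14

after path 1 (7→10→6→1→13→14→4→9, push 2): res(0,9)=22
after path 2 (7→1→5→0→9, push 3): res(0,9)=19
after path 3 (7→1→6→0→9, push 2): res(0,9)=17
after path 4 (7→3→6→0→9, push 3): res(0,9)=14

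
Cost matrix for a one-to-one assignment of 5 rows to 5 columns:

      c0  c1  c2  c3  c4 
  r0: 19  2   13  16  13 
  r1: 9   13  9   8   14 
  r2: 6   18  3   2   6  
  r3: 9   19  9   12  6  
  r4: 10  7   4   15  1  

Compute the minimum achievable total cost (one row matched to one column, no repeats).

one of 4 optimal assignments: row0→col1 (cost 2), row1→col0 (cost 9), row2→col3 (cost 2), row3→col2 (cost 9), row4→col4 (cost 1)
total = 2 + 9 + 2 + 9 + 1 = 23

Minimum assignment cost: 23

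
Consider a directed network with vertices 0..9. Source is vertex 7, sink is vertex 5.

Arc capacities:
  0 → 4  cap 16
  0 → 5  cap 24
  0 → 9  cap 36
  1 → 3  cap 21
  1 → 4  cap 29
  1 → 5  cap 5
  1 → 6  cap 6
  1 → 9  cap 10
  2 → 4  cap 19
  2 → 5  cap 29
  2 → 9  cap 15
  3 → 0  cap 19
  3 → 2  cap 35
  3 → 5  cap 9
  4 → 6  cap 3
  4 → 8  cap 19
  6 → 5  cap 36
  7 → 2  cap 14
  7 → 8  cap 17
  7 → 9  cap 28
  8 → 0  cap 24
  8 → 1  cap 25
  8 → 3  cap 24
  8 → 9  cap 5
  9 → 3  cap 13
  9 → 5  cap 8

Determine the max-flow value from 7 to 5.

Maximum flow value: 52

augment #1: 7→2→5 bottleneck 14, total now 14
augment #2: 7→9→5 bottleneck 8, total now 22
augment #3: 7→8→0→5 bottleneck 17, total now 39
augment #4: 7→9→3→5 bottleneck 9, total now 48
augment #5: 7→9→3→0→5 bottleneck 4, total now 52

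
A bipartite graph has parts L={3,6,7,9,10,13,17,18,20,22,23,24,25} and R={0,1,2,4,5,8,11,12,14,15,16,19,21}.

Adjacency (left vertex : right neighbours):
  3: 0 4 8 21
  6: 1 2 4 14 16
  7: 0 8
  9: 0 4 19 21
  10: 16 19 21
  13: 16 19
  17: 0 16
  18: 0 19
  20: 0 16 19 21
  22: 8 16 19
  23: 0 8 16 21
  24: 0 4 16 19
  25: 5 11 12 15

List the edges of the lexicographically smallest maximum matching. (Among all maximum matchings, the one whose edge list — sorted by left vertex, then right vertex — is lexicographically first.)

Lex-smallest maximum matching: {(3,0), (6,1), (7,8), (9,4), (10,16), (13,19), (20,21), (25,5)}

|M| = 8 (so the lex-smallest maximum matching has 8 edges)
process left vertices in ascending order; for each, take the smallest-labelled available neighbour that still permits 8 edges overall, or leave it unmatched if none does
lex-smallest matching: {3-0, 6-1, 7-8, 9-4, 10-16, 13-19, 20-21, 25-5}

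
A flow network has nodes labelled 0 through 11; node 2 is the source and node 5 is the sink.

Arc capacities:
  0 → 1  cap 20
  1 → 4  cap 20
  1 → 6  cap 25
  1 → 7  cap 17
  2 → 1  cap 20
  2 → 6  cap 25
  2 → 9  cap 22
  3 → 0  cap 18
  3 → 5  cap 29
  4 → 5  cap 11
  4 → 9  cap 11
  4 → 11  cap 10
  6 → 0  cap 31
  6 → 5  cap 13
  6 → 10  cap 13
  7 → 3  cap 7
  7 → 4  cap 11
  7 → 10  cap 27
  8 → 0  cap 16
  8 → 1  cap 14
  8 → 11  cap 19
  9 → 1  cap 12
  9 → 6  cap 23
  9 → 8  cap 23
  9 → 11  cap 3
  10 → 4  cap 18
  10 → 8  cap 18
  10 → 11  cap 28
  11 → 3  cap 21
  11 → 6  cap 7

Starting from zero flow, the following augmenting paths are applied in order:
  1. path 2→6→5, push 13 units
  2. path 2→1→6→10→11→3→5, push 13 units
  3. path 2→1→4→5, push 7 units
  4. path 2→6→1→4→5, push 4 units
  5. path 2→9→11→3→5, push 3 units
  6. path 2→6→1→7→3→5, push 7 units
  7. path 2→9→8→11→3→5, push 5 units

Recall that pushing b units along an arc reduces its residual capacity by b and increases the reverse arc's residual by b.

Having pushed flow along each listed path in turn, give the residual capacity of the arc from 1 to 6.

Residual capacity of (1,6): 23

after path 1 (2→6→5, push 13): res(1,6)=25
after path 2 (2→1→6→10→11→3→5, push 13): res(1,6)=12
after path 3 (2→1→4→5, push 7): res(1,6)=12
after path 4 (2→6→1→4→5, push 4): res(1,6)=16
after path 5 (2→9→11→3→5, push 3): res(1,6)=16
after path 6 (2→6→1→7→3→5, push 7): res(1,6)=23
after path 7 (2→9→8→11→3→5, push 5): res(1,6)=23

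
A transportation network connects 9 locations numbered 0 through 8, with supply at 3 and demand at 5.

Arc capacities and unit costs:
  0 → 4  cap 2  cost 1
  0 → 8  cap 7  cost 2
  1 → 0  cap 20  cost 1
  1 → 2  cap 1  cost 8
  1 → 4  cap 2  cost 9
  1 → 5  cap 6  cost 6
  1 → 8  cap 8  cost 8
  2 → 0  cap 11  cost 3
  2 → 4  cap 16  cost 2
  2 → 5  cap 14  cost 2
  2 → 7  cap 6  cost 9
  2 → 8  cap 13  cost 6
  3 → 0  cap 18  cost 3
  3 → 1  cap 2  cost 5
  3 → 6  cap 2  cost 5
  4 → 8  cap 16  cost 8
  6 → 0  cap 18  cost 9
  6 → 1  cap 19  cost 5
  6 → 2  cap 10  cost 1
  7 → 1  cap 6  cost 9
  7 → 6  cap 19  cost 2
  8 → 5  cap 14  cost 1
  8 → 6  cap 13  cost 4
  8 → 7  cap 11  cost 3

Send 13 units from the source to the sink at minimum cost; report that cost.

shortest-cost path #1: 3→0→8→5 push 7 @ unit cost 6 (adds 42)
shortest-cost path #2: 3→6→2→5 push 2 @ unit cost 8 (adds 16)
shortest-cost path #3: 3→1→5 push 2 @ unit cost 11 (adds 22)
shortest-cost path #4: 3→0→4→8→5 push 2 @ unit cost 13 (adds 26)
total cost = 106

Minimum cost for 13 units: 106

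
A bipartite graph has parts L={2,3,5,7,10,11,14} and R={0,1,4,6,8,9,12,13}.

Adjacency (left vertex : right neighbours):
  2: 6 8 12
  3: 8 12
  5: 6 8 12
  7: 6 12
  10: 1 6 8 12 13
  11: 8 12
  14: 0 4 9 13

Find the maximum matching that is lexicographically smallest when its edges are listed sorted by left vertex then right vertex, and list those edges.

Lex-smallest maximum matching: {(2,6), (3,8), (5,12), (10,1), (14,0)}

|M| = 5 (so the lex-smallest maximum matching has 5 edges)
process left vertices in ascending order; for each, take the smallest-labelled available neighbour that still permits 5 edges overall, or leave it unmatched if none does
lex-smallest matching: {2-6, 3-8, 5-12, 10-1, 14-0}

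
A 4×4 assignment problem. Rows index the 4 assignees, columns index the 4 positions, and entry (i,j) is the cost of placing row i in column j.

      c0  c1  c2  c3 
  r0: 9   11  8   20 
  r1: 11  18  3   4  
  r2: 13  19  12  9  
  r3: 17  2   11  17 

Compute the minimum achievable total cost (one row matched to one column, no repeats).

optimal assignment: row0→col0 (cost 9), row1→col2 (cost 3), row2→col3 (cost 9), row3→col1 (cost 2)
total = 9 + 3 + 9 + 2 = 23

Minimum assignment cost: 23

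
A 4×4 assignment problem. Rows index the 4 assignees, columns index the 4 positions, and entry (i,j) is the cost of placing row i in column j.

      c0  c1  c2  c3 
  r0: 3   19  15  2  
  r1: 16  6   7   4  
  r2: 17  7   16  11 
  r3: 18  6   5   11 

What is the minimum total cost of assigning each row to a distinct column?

optimal assignment: row0→col0 (cost 3), row1→col3 (cost 4), row2→col1 (cost 7), row3→col2 (cost 5)
total = 3 + 4 + 7 + 5 = 19

Minimum assignment cost: 19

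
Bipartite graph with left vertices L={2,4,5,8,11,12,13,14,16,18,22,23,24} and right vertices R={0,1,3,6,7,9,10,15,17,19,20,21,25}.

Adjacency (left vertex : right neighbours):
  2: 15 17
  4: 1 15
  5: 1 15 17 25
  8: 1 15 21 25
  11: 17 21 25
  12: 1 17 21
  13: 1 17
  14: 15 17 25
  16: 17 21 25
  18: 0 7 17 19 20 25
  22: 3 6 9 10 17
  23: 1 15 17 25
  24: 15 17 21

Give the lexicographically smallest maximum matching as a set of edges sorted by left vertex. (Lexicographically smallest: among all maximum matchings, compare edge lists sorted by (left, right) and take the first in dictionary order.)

Lex-smallest maximum matching: {(2,15), (4,1), (5,17), (8,21), (11,25), (18,0), (22,3)}

|M| = 7 (so the lex-smallest maximum matching has 7 edges)
process left vertices in ascending order; for each, take the smallest-labelled available neighbour that still permits 7 edges overall, or leave it unmatched if none does
lex-smallest matching: {2-15, 4-1, 5-17, 8-21, 11-25, 18-0, 22-3}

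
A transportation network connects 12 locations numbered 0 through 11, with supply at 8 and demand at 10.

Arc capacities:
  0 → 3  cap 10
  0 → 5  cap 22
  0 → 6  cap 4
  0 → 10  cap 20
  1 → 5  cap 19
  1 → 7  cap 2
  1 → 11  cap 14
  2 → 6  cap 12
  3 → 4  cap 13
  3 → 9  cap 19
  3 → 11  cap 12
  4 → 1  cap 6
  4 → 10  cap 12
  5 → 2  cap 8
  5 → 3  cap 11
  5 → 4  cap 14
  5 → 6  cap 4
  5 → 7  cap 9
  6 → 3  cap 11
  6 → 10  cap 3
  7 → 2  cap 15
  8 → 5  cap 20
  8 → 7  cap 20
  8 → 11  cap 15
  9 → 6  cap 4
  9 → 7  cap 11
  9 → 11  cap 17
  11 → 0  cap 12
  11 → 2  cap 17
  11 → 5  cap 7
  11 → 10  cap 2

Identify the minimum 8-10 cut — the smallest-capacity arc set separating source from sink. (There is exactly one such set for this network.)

augment #1: 8→11→10 push 2
augment #2: 8→5→4→10 push 12
augment #3: 8→5→6→10 push 3
augment #4: 8→11→0→10 push 12
max flow = 29; residual-reachable set from 8 gives S-side
cut edges (S→T): {(4,10), (6,10), (11,0), (11,10)} total cap 29

Min-cut arcs: {(4,10), (6,10), (11,0), (11,10)} (total capacity 29)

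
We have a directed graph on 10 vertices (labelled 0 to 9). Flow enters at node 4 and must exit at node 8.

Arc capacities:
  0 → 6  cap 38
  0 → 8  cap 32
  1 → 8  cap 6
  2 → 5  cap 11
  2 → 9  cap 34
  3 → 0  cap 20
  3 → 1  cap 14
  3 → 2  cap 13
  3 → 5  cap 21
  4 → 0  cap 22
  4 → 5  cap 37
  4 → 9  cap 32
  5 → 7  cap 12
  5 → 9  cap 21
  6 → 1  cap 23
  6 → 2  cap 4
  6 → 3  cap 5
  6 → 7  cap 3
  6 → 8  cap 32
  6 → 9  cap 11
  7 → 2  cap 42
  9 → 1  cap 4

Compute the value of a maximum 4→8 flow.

Maximum flow value: 26

augment #1: 4→0→8 bottleneck 22, total now 22
augment #2: 4→9→1→8 bottleneck 4, total now 26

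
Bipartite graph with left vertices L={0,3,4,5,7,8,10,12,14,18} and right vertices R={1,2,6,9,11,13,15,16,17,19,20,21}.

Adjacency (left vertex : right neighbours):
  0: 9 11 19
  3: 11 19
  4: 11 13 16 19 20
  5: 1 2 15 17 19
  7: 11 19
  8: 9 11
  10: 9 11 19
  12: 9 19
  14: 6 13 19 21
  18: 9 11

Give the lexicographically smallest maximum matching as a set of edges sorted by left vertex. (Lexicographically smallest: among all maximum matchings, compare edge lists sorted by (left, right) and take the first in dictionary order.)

Lex-smallest maximum matching: {(0,9), (3,11), (4,13), (5,1), (7,19), (14,6)}

|M| = 6 (so the lex-smallest maximum matching has 6 edges)
process left vertices in ascending order; for each, take the smallest-labelled available neighbour that still permits 6 edges overall, or leave it unmatched if none does
lex-smallest matching: {0-9, 3-11, 4-13, 5-1, 7-19, 14-6}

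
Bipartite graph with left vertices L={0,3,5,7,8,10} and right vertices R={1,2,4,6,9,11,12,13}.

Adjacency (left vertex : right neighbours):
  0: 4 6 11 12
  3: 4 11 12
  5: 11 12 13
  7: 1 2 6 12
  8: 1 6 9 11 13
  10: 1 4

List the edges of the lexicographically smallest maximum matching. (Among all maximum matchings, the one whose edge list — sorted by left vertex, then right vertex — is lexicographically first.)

Lex-smallest maximum matching: {(0,4), (3,11), (5,12), (7,2), (8,6), (10,1)}

|M| = 6 (so the lex-smallest maximum matching has 6 edges)
process left vertices in ascending order; for each, take the smallest-labelled available neighbour that still permits 6 edges overall, or leave it unmatched if none does
lex-smallest matching: {0-4, 3-11, 5-12, 7-2, 8-6, 10-1}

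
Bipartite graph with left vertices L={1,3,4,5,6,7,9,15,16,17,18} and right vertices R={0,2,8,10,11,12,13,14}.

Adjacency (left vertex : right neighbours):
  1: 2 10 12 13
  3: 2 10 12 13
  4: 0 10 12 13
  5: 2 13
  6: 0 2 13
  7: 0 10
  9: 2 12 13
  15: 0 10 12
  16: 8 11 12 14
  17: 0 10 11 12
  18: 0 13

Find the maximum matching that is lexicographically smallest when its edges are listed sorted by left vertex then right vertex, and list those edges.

Lex-smallest maximum matching: {(1,2), (3,10), (4,0), (5,13), (9,12), (16,8), (17,11)}

|M| = 7 (so the lex-smallest maximum matching has 7 edges)
process left vertices in ascending order; for each, take the smallest-labelled available neighbour that still permits 7 edges overall, or leave it unmatched if none does
lex-smallest matching: {1-2, 3-10, 4-0, 5-13, 9-12, 16-8, 17-11}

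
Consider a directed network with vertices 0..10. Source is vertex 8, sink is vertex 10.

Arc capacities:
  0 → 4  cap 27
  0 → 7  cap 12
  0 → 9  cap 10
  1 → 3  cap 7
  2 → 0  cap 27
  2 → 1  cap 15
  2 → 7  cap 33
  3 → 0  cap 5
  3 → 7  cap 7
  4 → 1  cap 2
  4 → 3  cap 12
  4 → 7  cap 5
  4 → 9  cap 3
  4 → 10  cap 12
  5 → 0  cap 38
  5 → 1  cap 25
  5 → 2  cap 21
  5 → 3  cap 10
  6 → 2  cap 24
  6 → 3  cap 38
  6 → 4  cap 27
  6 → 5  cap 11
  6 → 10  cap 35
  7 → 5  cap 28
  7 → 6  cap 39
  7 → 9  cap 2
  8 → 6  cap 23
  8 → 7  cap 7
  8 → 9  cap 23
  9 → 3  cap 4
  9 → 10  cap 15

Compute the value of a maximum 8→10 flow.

Maximum flow value: 49

augment #1: 8→6→10 bottleneck 23, total now 23
augment #2: 8→9→10 bottleneck 15, total now 38
augment #3: 8→7→6→10 bottleneck 7, total now 45
augment #4: 8→9→3→0→4→10 bottleneck 4, total now 49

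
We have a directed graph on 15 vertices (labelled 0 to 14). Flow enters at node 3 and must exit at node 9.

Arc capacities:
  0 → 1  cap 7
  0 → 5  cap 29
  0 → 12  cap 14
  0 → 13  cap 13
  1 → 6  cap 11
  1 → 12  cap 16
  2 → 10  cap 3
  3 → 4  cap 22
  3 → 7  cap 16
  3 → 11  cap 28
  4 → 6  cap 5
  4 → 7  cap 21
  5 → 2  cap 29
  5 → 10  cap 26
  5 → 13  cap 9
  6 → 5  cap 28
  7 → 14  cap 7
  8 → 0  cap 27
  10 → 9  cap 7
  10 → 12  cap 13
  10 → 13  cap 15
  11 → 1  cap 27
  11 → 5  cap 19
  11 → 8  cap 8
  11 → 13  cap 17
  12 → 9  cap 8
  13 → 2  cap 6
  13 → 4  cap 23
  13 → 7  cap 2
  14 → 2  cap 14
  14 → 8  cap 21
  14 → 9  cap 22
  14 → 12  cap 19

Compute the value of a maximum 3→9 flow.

augment #1: 3→7→14→9 bottleneck 7, total now 7
augment #2: 3→11→1→12→9 bottleneck 8, total now 15
augment #3: 3→11→5→10→9 bottleneck 7, total now 22

Maximum flow value: 22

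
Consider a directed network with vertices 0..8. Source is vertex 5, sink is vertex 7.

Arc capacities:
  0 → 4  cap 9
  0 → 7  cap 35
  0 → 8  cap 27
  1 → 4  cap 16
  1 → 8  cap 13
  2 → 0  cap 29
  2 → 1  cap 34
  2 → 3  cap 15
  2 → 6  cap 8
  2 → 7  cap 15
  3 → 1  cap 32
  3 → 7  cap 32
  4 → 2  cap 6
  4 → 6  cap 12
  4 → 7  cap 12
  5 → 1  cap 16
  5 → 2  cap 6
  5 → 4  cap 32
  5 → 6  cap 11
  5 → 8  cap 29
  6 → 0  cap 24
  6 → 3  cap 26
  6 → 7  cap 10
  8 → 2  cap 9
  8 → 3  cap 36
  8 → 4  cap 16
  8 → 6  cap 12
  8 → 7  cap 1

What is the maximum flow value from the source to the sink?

augment #1: 5→2→7 bottleneck 6, total now 6
augment #2: 5→4→7 bottleneck 12, total now 18
augment #3: 5→6→7 bottleneck 10, total now 28
augment #4: 5→8→7 bottleneck 1, total now 29
augment #5: 5→4→2→7 bottleneck 6, total now 35
augment #6: 5→6→0→7 bottleneck 1, total now 36
augment #7: 5→8→2→7 bottleneck 3, total now 39
augment #8: 5→8→3→7 bottleneck 25, total now 64
augment #9: 5→1→8→3→7 bottleneck 7, total now 71
augment #10: 5→4→6→0→7 bottleneck 12, total now 83
augment #11: 5→1→8→2→0→7 bottleneck 6, total now 89

Maximum flow value: 89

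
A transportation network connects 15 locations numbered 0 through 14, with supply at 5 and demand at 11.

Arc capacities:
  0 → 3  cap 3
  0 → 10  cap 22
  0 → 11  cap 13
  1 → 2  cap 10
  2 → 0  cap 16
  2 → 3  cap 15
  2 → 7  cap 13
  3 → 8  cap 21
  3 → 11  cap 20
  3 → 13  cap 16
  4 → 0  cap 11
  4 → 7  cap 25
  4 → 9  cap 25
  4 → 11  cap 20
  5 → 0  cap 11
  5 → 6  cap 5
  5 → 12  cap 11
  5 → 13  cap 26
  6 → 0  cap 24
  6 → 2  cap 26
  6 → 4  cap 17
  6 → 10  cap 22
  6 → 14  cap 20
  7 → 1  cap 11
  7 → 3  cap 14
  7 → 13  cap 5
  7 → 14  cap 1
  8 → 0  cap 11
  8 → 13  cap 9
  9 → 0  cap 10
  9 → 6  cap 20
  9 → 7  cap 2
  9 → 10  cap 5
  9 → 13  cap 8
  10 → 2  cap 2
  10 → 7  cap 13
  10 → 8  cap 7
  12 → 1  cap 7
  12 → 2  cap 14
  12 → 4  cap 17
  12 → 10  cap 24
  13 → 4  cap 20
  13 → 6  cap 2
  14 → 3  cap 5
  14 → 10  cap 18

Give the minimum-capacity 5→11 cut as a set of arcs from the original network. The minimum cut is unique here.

Min-cut arcs: {(5,0), (5,6), (5,12), (13,4), (13,6)} (total capacity 49)

augment #1: 5→0→11 push 11
augment #2: 5→6→0→11 push 2
augment #3: 5→6→4→11 push 3
augment #4: 5→12→4→11 push 11
augment #5: 5→13→4→11 push 6
augment #6: 5→13→4→0→3→11 push 3
augment #7: 5→13→4→7→3→11 push 11
augment #8: 5→13→6→2→3→11 push 2
max flow = 49; residual-reachable set from 5 gives S-side
cut edges (S→T): {(5,0), (5,6), (5,12), (13,4), (13,6)} total cap 49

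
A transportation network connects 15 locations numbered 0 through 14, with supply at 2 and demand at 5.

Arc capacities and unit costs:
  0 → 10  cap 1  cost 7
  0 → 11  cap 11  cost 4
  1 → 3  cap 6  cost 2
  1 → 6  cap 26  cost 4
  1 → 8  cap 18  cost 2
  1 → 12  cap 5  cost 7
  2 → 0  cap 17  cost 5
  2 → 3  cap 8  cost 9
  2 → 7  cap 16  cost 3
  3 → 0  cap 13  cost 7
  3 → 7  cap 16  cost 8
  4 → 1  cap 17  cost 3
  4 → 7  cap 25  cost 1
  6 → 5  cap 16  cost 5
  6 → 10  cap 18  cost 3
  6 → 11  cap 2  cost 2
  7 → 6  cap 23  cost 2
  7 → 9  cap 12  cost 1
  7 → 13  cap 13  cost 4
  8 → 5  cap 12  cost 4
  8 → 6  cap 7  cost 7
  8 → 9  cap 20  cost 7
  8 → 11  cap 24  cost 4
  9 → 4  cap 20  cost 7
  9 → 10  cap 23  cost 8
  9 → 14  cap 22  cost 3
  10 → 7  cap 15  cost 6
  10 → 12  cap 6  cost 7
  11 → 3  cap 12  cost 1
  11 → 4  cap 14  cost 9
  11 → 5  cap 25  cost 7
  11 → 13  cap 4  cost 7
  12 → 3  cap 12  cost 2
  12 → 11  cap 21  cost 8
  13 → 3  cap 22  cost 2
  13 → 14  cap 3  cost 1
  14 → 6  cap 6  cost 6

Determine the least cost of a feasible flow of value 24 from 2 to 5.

Minimum cost for 24 units: 288

shortest-cost path #1: 2→7→6→5 push 16 @ unit cost 10 (adds 160)
shortest-cost path #2: 2→0→11→5 push 8 @ unit cost 16 (adds 128)
total cost = 288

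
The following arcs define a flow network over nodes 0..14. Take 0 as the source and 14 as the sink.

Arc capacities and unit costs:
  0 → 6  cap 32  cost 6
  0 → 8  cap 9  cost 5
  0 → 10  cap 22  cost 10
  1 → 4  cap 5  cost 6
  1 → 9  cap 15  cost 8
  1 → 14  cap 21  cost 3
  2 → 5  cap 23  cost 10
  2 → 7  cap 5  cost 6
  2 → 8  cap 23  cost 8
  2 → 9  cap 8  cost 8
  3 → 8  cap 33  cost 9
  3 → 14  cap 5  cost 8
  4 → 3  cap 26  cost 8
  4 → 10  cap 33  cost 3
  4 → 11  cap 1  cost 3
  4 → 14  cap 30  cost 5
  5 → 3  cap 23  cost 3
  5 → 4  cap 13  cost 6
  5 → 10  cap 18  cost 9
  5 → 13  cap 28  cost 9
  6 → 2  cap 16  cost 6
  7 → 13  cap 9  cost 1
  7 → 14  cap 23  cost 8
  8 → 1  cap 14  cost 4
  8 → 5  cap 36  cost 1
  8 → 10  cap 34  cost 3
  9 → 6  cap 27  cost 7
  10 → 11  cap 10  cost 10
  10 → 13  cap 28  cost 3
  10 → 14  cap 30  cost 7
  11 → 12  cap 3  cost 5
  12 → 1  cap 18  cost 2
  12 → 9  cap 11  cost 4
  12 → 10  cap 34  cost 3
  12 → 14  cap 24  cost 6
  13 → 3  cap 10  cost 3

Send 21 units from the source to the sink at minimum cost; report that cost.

shortest-cost path #1: 0→8→1→14 push 9 @ unit cost 12 (adds 108)
shortest-cost path #2: 0→10→14 push 12 @ unit cost 17 (adds 204)
total cost = 312

Minimum cost for 21 units: 312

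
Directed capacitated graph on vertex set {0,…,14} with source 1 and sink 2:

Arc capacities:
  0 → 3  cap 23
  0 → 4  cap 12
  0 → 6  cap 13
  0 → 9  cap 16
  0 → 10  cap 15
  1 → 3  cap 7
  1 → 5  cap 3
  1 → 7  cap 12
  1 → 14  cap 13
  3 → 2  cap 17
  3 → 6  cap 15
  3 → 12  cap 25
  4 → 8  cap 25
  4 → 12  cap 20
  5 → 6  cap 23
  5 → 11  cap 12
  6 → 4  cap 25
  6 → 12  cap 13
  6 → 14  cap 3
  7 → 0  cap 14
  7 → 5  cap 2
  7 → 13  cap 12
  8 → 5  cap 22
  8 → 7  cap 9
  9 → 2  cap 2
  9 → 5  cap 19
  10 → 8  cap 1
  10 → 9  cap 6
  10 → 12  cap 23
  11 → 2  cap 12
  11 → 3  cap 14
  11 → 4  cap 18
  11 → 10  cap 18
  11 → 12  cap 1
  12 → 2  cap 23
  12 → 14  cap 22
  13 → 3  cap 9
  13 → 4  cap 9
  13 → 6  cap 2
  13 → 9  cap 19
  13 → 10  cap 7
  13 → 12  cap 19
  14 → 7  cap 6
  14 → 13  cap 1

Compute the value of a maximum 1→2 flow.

augment #1: 1→3→2 bottleneck 7, total now 7
augment #2: 1→5→11→2 bottleneck 3, total now 10
augment #3: 1→7→0→3→2 bottleneck 10, total now 20
augment #4: 1→7→0→9→2 bottleneck 2, total now 22
augment #5: 1→14→13→12→2 bottleneck 1, total now 23
augment #6: 1→14→7→5→11→2 bottleneck 2, total now 25
augment #7: 1→14→7→13→12→2 bottleneck 4, total now 29

Maximum flow value: 29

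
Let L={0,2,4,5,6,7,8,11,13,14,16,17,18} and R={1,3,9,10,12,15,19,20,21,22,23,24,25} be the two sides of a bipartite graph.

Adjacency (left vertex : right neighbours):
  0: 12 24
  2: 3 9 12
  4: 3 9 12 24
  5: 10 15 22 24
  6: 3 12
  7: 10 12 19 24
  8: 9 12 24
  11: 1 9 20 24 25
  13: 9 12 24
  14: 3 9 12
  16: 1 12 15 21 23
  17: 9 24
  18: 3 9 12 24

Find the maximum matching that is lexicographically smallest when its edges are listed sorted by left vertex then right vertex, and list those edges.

|M| = 8 (so the lex-smallest maximum matching has 8 edges)
process left vertices in ascending order; for each, take the smallest-labelled available neighbour that still permits 8 edges overall, or leave it unmatched if none does
lex-smallest matching: {0-12, 2-3, 4-9, 5-10, 7-19, 8-24, 11-1, 16-15}

Lex-smallest maximum matching: {(0,12), (2,3), (4,9), (5,10), (7,19), (8,24), (11,1), (16,15)}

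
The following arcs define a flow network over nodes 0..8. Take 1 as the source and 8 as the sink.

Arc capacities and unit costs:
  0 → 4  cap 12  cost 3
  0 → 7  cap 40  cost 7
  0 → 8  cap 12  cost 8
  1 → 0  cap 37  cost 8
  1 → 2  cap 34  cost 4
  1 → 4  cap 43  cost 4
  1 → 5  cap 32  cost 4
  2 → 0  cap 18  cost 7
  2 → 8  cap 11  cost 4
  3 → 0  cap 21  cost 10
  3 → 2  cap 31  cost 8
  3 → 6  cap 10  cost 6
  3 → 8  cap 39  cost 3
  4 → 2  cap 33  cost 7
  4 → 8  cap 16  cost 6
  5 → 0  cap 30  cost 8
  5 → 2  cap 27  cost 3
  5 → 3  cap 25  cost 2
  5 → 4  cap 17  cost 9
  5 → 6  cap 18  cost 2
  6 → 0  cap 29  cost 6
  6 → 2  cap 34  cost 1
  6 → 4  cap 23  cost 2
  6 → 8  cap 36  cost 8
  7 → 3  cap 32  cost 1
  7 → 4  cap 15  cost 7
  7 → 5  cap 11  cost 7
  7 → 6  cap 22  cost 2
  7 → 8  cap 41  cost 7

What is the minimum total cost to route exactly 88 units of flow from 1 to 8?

Minimum cost for 88 units: 1095

shortest-cost path #1: 1→2→8 push 11 @ unit cost 8 (adds 88)
shortest-cost path #2: 1→5→3→8 push 25 @ unit cost 9 (adds 225)
shortest-cost path #3: 1→4→8 push 16 @ unit cost 10 (adds 160)
shortest-cost path #4: 1→5→6→8 push 7 @ unit cost 14 (adds 98)
shortest-cost path #5: 1→0→8 push 12 @ unit cost 16 (adds 192)
shortest-cost path #6: 1→0→7→3→8 push 14 @ unit cost 19 (adds 266)
shortest-cost path #7: 1→0→7→8 push 3 @ unit cost 22 (adds 66)
total cost = 1095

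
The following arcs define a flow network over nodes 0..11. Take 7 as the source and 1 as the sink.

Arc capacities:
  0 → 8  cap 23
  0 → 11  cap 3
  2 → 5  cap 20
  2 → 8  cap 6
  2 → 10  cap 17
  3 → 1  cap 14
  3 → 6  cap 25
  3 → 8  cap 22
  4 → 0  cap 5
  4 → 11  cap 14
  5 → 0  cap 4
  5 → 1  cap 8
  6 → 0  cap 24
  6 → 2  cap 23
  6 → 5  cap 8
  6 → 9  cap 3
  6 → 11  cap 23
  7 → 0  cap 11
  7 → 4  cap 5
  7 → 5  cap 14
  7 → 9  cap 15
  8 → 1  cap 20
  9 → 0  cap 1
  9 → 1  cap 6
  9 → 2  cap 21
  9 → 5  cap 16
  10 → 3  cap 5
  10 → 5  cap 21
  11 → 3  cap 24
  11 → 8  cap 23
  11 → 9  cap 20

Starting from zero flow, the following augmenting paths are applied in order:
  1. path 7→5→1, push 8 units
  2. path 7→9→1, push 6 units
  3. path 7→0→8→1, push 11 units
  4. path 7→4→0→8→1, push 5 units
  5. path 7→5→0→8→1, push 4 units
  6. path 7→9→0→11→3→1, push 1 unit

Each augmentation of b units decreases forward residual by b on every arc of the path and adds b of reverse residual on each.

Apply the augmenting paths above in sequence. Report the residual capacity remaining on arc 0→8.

after path 1 (7→5→1, push 8): res(0,8)=23
after path 2 (7→9→1, push 6): res(0,8)=23
after path 3 (7→0→8→1, push 11): res(0,8)=12
after path 4 (7→4→0→8→1, push 5): res(0,8)=7
after path 5 (7→5→0→8→1, push 4): res(0,8)=3
after path 6 (7→9→0→11→3→1, push 1): res(0,8)=3

Residual capacity of (0,8): 3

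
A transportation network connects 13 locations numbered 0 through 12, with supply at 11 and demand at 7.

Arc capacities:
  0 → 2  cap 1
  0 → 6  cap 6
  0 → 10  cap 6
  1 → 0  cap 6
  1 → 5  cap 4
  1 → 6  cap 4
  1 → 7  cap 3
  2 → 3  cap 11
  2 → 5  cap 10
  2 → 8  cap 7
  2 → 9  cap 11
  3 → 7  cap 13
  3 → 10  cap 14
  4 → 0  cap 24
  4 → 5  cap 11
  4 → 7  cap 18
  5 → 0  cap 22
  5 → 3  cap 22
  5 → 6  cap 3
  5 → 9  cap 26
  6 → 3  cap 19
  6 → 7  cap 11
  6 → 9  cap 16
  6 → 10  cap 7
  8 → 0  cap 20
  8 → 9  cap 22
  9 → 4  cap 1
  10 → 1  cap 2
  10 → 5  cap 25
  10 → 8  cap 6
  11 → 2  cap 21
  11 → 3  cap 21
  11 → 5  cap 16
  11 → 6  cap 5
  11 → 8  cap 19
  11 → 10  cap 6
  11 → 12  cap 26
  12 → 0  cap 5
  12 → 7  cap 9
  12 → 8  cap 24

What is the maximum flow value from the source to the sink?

augment #1: 11→3→7 bottleneck 13, total now 13
augment #2: 11→6→7 bottleneck 5, total now 18
augment #3: 11→12→7 bottleneck 9, total now 27
augment #4: 11→5→6→7 bottleneck 3, total now 30
augment #5: 11→10→1→7 bottleneck 2, total now 32
augment #6: 11→2→9→4→7 bottleneck 1, total now 33
augment #7: 11→5→0→6→7 bottleneck 3, total now 36

Maximum flow value: 36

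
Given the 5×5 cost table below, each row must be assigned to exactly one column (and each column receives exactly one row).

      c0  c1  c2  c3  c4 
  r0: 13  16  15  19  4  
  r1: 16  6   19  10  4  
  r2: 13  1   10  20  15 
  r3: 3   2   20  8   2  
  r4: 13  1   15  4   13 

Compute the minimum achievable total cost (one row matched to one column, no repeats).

Minimum assignment cost: 27

one of 2 optimal assignments: row0→col2 (cost 15), row1→col4 (cost 4), row2→col1 (cost 1), row3→col0 (cost 3), row4→col3 (cost 4)
total = 15 + 4 + 1 + 3 + 4 = 27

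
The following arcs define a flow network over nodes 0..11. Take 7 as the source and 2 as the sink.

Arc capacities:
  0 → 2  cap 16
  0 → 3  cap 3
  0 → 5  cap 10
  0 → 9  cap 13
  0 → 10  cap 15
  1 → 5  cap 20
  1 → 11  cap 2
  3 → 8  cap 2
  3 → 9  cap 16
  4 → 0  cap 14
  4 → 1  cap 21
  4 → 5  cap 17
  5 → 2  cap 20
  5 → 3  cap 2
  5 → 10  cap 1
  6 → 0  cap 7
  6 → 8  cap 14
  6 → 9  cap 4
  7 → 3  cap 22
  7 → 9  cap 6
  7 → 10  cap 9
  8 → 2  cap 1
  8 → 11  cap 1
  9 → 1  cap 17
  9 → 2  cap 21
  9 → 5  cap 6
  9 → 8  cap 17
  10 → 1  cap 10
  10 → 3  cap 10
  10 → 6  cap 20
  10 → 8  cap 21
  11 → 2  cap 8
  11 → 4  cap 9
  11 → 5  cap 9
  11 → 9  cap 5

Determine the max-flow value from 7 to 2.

augment #1: 7→9→2 bottleneck 6, total now 6
augment #2: 7→3→8→2 bottleneck 1, total now 7
augment #3: 7→3→9→2 bottleneck 15, total now 22
augment #4: 7→3→8→11→2 bottleneck 1, total now 23
augment #5: 7→3→9→5→2 bottleneck 1, total now 24
augment #6: 7→10→1→5→2 bottleneck 9, total now 33

Maximum flow value: 33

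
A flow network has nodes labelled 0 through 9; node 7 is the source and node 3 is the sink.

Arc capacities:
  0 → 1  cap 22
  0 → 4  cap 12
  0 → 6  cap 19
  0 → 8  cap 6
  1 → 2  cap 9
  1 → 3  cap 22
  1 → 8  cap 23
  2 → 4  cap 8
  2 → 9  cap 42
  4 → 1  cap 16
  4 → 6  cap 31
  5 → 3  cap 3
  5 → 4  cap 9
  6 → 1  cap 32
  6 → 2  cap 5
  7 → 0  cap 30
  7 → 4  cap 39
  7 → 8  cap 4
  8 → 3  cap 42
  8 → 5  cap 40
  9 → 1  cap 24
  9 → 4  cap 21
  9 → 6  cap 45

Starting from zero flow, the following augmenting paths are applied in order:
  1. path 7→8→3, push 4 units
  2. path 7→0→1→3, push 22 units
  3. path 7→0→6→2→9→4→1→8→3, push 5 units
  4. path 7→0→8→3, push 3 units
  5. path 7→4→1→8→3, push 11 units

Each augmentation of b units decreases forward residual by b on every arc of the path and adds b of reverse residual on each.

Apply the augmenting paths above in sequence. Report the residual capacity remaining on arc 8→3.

after path 1 (7→8→3, push 4): res(8,3)=38
after path 2 (7→0→1→3, push 22): res(8,3)=38
after path 3 (7→0→6→2→9→4→1→8→3, push 5): res(8,3)=33
after path 4 (7→0→8→3, push 3): res(8,3)=30
after path 5 (7→4→1→8→3, push 11): res(8,3)=19

Residual capacity of (8,3): 19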